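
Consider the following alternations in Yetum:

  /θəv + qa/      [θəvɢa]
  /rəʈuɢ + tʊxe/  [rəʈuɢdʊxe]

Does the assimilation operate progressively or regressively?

Underlying /q/ is realised as [ɢ] next to /v/; /v/ itself does not change.
/q/ is voiceless while /v/ is voiced; the output [ɢ] is voiced, matching the trigger — so the feature that spreads is voicing.
The other alternating form patterns the same way: /t/ → [d] after /ɢ/ (voiceless → voiced, matching voiced) — only voicing changes, and always toward the preceding segment.
Since the segment that changes follows the conditioning segment, the assimilation is progressive.

progressive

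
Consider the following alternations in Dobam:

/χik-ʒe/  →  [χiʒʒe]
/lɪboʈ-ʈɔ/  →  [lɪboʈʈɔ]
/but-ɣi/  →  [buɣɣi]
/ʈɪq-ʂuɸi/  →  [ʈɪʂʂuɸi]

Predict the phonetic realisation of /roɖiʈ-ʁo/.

[roɖiʁʁo]

The data show regressive total assimilation (/k/ → [ʒ] before /ʒ/; /t/ → [ɣ] before /ɣ/; /q/ → [ʂ] before /ʂ/): in every case the target segment becomes identical to its following neighbour, copying more than a single feature.
In [lɪboʈʈɔ] the two consonants at the boundary are already identical (/ʈ/ + /ʈ/), so the rule applies vacuously and nothing changes.
/ʈ/ is the segment targeted by the rule; it sits immediately before /ʁ/, so it assimilates completely and surfaces as [ʁ].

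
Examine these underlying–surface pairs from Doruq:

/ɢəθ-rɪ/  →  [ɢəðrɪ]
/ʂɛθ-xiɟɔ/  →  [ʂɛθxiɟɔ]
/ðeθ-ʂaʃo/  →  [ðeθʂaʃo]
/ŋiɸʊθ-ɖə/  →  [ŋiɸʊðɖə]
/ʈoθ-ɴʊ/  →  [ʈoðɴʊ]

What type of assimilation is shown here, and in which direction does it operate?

Underlying /θ/ is realised as [ð] next to /r/; /r/ itself does not change.
/θ/ is voiceless while /r/ is voiced; the output [ð] is voiced, matching the trigger — so the feature that spreads is voicing.
Place and manner are unchanged, so the assimilation is partial, not total.
Checking the remaining alternations: /θ/ → [ð] before /ɖ/ (voiceless → voiced, matching voiced); /θ/ → [ð] before /ɴ/ (voiceless → voiced, matching voiced) — only voicing changes, and always toward the following segment.
Nothing changes in [ʂɛθxiɟɔ], [ðeθʂaʃo]: there the adjacent consonants already agree in voicing (/θ/ and /x/ are both voiceless; /θ/ and /ʂ/ are both voiceless), so these forms are consistent with the same rule.
Since the segment that changes precedes the conditioning segment, the assimilation is regressive.

regressive voicing assimilation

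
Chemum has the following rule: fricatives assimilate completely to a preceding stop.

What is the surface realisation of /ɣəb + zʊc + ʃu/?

/z/ is the segment targeted by the rule; it sits immediately after /b/, so it assimilates completely and surfaces as [b].
The same rule applies at the second boundary: /ʃ/ → [c] next to /c/.

[ɣəbbʊccu]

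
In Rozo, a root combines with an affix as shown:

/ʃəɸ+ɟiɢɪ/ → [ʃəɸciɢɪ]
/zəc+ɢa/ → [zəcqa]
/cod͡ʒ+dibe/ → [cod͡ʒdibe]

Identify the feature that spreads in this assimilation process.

voicing

Underlying /ɟ/ is realised as [c] next to /ɸ/; /ɸ/ itself does not change.
The change voiced → voiceless matches the voicing of the preceding /ɸ/, identifying this as voicing assimilation.
The other alternating form patterns the same way: /ɢ/ → [q] after /c/ (voiced → voiceless, matching voiceless) — only voicing changes, and always toward the preceding segment.
No alternation appears in [cod͡ʒdibe]: there the adjacent consonants already agree in voicing (/d/ and /d͡ʒ/ are both voiced), so this form is consistent with the same rule.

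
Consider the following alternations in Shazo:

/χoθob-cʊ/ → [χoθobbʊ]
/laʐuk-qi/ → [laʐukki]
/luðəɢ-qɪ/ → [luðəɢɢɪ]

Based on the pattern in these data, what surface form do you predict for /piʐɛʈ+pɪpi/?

[piʐɛʈʈɪpi]

The data show progressive total assimilation (/c/ → [b] after /b/; /q/ → [k] after /k/; /q/ → [ɢ] after /ɢ/): in every case the target segment becomes identical to its preceding neighbour, copying more than a single feature.
/p/ is the segment targeted by the rule; it sits immediately after /ʈ/, so it assimilates completely and surfaces as [ʈ].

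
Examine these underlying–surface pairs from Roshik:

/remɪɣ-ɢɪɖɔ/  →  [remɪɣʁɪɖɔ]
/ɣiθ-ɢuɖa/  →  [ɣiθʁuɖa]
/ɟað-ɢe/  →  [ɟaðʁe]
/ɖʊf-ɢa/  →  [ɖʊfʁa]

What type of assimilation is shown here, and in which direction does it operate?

Comparing underlying and surface forms, /ɢ/ → [ʁ] is the alternation; the neighbouring /ɣ/ is constant.
/ɢ/ is a stop while /ɣ/ is a fricative; the output [ʁ] is a fricative, matching the trigger — so the feature that spreads is manner.
Place and voice are unchanged, so the assimilation is partial, not total.
Checking the remaining alternations: /ɢ/ → [ʁ] after /θ/ (stop → fricative, matching a fricative); /ɢ/ → [ʁ] after /ð/ (stop → fricative, matching a fricative); /ɢ/ → [ʁ] after /f/ (stop → fricative, matching a fricative) — only manner changes, and always toward the preceding segment.
Since the segment that changes follows the conditioning segment, the assimilation is progressive.

progressive manner assimilation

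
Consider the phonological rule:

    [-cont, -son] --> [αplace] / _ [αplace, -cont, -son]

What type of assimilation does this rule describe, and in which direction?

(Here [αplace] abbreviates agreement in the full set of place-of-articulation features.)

regressive place assimilation

The shared variable α links the value of the place features (abbreviated [place]) on the target to the same value on the neighbouring segment, so place is the feature that assimilates.
Since the environment is written after the underscore, the trigger follows the target; the direction is regressive.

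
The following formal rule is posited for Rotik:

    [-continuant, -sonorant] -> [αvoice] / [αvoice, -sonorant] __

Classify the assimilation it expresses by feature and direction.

The rule copies [voice] from the environment onto the target, so the assimilating feature is voicing.
Since the environment is written before the underscore, the trigger precedes the target; the direction is progressive.

progressive voicing assimilation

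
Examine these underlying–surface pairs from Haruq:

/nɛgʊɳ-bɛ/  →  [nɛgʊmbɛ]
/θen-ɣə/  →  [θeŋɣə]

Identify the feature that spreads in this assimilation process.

Underlying /ɳ/ is realised as [m] next to /b/; /b/ itself does not change.
/ɳ/ is retroflex while /b/ is bilabial; the output [m] is bilabial, matching the trigger — so the feature that spreads is place.
The other alternating form patterns the same way: /n/ → [ŋ] before /ɣ/ (alveolar → velar, matching velar) — only place changes, and always toward the following segment.

place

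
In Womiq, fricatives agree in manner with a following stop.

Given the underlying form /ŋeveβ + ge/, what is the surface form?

The rule targets /β/ (voiced bilabial fricative), which sits before the trigger /g/ (stop).
The voiced bilabial stop is [b], so /β/ → [b].

[ŋevebge]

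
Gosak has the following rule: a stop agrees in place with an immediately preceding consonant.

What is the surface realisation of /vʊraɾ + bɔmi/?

[vʊraɾdɔmi]

/b/ is a voiced bilabial stop. The preceding trigger /ɾ/ is alveolar, so /b/ must become alveolar as well.
The voiced alveolar stop is [d], so /b/ → [d].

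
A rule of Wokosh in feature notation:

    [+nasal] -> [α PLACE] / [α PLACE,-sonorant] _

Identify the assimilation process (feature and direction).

progressive place assimilation

The rule copies the place features (abbreviated [PLACE]) from the environment onto the target, so the assimilating feature is place.
Since the environment is written before the underscore, the trigger precedes the target; the direction is progressive.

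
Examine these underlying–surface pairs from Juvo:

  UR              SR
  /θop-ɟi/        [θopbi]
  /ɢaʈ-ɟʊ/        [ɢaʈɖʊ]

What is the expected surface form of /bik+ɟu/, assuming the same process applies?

The data show progressive place assimilation: /ɟ/ → [b] after /p/; /ɟ/ → [ɖ] after /ʈ/. In each pair only place changes, matching the preceding consonant, while manner and voice stay constant.
The rule targets /ɟ/ (voiced palatal stop), which sits after the trigger /k/ (velar).
Changing only its place to velar gives [g] — the voiced velar stop.

[bikgu]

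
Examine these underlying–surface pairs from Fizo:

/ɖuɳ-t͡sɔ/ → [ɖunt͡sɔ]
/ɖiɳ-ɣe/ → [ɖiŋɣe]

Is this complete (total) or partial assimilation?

partial assimilation

The segment that alternates is /ɳ/, which surfaces as [n] when adjacent to /t͡s/.
The change retroflex → alveolar matches the place of the following /t͡s/, identifying this as place assimilation.
Manner and voice are unchanged, so the assimilation is partial, not total.
Checking the remaining alternation: /ɳ/ → [ŋ] before /ɣ/ (retroflex → velar, matching velar) — only place changes, and always toward the following segment.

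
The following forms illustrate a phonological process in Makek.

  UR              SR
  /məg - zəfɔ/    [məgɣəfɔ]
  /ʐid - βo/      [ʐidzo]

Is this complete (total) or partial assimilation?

Comparing underlying and surface forms, /z/ → [ɣ] is the alternation; the neighbouring /g/ is constant.
/z/ is alveolar while /g/ is velar; the output [ɣ] is velar, matching the trigger — so the feature that spreads is place.
Manner and voice are unchanged, so the assimilation is partial, not total.
The same holds elsewhere in the data: /β/ → [z] after /d/ (bilabial → alveolar, matching alveolar) — only place changes, and always toward the preceding segment.

partial assimilation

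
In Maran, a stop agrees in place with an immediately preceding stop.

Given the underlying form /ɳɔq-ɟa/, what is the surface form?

[ɳɔqɢa]

The rule targets /ɟ/ (voiced palatal stop), which sits after the trigger /q/ (uvular).
Changing only its place to uvular gives [ɢ] — the voiced uvular stop.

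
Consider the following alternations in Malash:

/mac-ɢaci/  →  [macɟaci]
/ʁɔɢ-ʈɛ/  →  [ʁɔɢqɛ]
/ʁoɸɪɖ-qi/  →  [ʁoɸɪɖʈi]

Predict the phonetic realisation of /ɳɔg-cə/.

[ɳɔgkə]

The data show progressive place assimilation: /ɢ/ → [ɟ] after /c/; /ʈ/ → [q] after /ɢ/; /q/ → [ʈ] after /ɖ/. In each pair only place changes, matching the preceding consonant, while manner and voice stay constant.
/c/ is a voiceless palatal stop. The preceding trigger /g/ is velar, so /c/ must become velar as well.
The voiceless velar stop is [k], so /c/ → [k].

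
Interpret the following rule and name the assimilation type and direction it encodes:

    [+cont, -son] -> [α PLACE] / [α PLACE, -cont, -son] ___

progressive place assimilation

The shared variable α links the value of the place features (abbreviated [PLACE]) on the target to the same value on the neighbouring segment, so place is the feature that assimilates.
Since the environment is written before the underscore, the trigger precedes the target; the direction is progressive.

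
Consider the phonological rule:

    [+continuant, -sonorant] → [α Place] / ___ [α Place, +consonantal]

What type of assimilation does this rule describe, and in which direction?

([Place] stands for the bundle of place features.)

regressive place assimilation

The rule copies the place features (abbreviated [Place]) from the environment onto the target, so the assimilating feature is place.
Since the environment is written after the underscore, the trigger follows the target; the direction is regressive.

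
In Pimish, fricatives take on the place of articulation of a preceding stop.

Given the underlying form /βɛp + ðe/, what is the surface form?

The rule targets /ð/ (voiced dental fricative), which sits after the trigger /p/ (bilabial).
The voiced bilabial fricative is [β], so /ð/ → [β].

[βɛpβe]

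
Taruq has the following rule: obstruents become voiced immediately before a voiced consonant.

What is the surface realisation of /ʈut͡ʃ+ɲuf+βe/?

The rule targets /t͡ʃ/ (voiceless postalveolar affricate), which sits before the trigger /ɲ/ (voiced).
The voiced postalveolar affricate is [d͡ʒ], so /t͡ʃ/ → [d͡ʒ].
The same rule applies at the second boundary: /f/ → [v] next to /β/.

[ʈud͡ʒɲuvβe]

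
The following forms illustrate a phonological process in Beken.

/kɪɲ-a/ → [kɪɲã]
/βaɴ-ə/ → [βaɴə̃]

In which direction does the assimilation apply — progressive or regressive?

The vowel /a/ surfaces as nasalised [ã] next to the preceding nasal /ɲ/ — it has acquired the [+nasal] feature of its neighbour.
The other form shows the same pattern: /ə/ → [ə̃] after /ɴ/ — each time a vowel is nasalised next to a preceding nasal.
Because the conditioning nasal is to the left of the vowel that changes, the process is progressive (perseverative).

progressive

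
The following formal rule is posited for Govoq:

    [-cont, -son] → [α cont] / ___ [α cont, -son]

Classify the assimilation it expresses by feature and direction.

regressive manner assimilation

The shared variable α links the value of [cont] on the target to that of the neighbouring obstruent. [cont] distinguishes stops from fricatives — a manner-of-articulation feature — so this is manner assimilation.
Since the environment is written after the underscore, the trigger follows the target; the direction is regressive.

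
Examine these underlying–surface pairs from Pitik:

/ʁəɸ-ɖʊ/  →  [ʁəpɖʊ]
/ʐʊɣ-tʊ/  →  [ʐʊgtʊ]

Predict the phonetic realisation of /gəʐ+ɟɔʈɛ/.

The data show regressive manner assimilation: /ɸ/ → [p] before /ɖ/; /ɣ/ → [g] before /t/. In each pair only manner changes, matching the following consonant, while place and voice stay constant.
/ʐ/ is a voiced retroflex fricative. The following trigger /ɟ/ is a stop, so /ʐ/ must become a stop as well.
The voiced retroflex stop is [ɖ], so /ʐ/ → [ɖ].

[gəɖɟɔʈɛ]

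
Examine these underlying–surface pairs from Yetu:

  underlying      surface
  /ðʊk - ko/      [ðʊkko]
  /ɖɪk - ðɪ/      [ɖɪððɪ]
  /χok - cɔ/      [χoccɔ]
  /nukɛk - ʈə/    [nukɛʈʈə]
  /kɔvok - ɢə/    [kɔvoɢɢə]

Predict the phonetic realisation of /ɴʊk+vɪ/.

The data show regressive total assimilation (/k/ → [ð] before /ð/; /k/ → [c] before /c/; /k/ → [ʈ] before /ʈ/; /k/ → [ɢ] before /ɢ/): in every case the target segment becomes identical to its following neighbour, copying more than a single feature.
In [ðʊkko] the two consonants at the boundary are already identical (/k/ + /k/), so the rule applies vacuously and nothing changes.
/k/ is the segment targeted by the rule; it sits immediately before /v/, so it assimilates completely and surfaces as [v].

[ɴʊvvɪ]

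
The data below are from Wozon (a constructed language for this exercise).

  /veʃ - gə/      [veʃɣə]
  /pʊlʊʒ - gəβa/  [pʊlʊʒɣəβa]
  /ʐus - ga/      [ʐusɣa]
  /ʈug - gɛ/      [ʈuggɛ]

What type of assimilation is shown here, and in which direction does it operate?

Underlying /g/ is realised as [ɣ] next to /ʃ/; /ʃ/ itself does not change.
/g/ is a stop while /ʃ/ is a fricative; the output [ɣ] is a fricative, matching the trigger — so the feature that spreads is manner.
Place and voice are unchanged, so the assimilation is partial, not total.
The other alternating forms pattern the same way: /g/ → [ɣ] after /ʒ/ (stop → fricative, matching a fricative); /g/ → [ɣ] after /s/ (stop → fricative, matching a fricative) — only manner changes, and always toward the preceding segment.
Nothing changes in [ʈuggɛ]: there the adjacent consonants already agree in manner (/g/ and /g/ are both stops), so this form is consistent with the same rule.
The trigger is the preceding segment, so the direction is progressive (perseverative).

progressive manner assimilation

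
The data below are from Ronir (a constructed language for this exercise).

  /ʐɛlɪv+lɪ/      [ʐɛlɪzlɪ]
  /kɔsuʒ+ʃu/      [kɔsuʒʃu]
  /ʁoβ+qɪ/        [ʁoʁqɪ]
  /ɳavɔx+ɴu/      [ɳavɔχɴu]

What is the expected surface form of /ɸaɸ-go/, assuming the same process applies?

The data show regressive place assimilation: /v/ → [z] before /l/; /β/ → [ʁ] before /q/; /x/ → [χ] before /ɴ/. In each pair only place changes, matching the following consonant, while manner and voice stay constant.
No alternation appears in [kɔsuʒʃu]: there the adjacent consonants already agree in place (/ʒ/ and /ʃ/ are both postalveolar), so this form is consistent with the same rule.
/ɸ/ is a voiceless bilabial fricative. The following trigger /g/ is velar, so /ɸ/ must become velar as well.
Changing only its place to velar gives [x] — the voiceless velar fricative.

[ɸaxgo]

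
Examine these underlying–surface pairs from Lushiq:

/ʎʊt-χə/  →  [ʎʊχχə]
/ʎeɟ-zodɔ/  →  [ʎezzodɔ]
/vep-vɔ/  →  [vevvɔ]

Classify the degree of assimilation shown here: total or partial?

total assimilation

Comparing underlying and surface forms, /t/ → [χ] is the alternation; the neighbouring /χ/ is constant.
The output [χ] is identical to the trigger /χ/ — every feature (place, manner, voicing) has been copied — so this is total assimilation.
The remaining alternations confirm this: /ɟ/ → [z] before /z/; /p/ → [v] before /v/ — in each case the output is a copy of the following consonant.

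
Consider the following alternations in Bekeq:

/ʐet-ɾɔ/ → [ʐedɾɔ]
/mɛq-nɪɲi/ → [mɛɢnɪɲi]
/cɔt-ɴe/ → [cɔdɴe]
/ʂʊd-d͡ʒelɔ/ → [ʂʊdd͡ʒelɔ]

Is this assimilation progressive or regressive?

regressive

Comparing underlying and surface forms, /t/ → [d] is the alternation; the neighbouring /ɾ/ is constant.
/t/ is voiceless while /ɾ/ is voiced; the output [d] is voiced, matching the trigger — so the feature that spreads is voicing.
The same holds elsewhere in the data: /q/ → [ɢ] before /n/ (voiceless → voiced, matching voiced); /t/ → [d] before /ɴ/ (voiceless → voiced, matching voiced) — only voicing changes, and always toward the following segment.
Nothing changes in [ʂʊdd͡ʒelɔ]: there the adjacent consonants already agree in voicing (/d/ and /d͡ʒ/ are both voiced), so this form is consistent with the same rule.
Since the segment that changes precedes the conditioning segment, the assimilation is regressive.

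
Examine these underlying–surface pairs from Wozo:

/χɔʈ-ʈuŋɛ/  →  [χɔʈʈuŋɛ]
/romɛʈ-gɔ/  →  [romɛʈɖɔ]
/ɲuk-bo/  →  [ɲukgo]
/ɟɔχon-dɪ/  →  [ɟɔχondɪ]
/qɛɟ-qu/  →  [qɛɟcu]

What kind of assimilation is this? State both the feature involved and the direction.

progressive place assimilation

The segment that alternates is /g/, which surfaces as [ɖ] when adjacent to /ʈ/.
/g/ is velar while /ʈ/ is retroflex; the output [ɖ] is retroflex, matching the trigger — so the feature that spreads is place.
Manner and voice are unchanged, so the assimilation is partial, not total.
Checking the remaining alternations: /b/ → [g] after /k/ (bilabial → velar, matching velar); /q/ → [c] after /ɟ/ (uvular → palatal, matching palatal) — only place changes, and always toward the preceding segment.
No alternation appears in [χɔʈʈuŋɛ], [ɟɔχondɪ]: there the adjacent consonants already agree in place (/ʈ/ and /ʈ/ are both retroflex; /d/ and /n/ are both alveolar), so these forms are consistent with the same rule.
Since the segment that changes follows the conditioning segment, the assimilation is progressive.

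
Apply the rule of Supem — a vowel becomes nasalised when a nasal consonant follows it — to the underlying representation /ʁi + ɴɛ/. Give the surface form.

[ʁĩɴɛ]

The vowel /i/ is adjacent to the following nasal /ɴ/, so it acquires [+nasal] and surfaces as [ĩ].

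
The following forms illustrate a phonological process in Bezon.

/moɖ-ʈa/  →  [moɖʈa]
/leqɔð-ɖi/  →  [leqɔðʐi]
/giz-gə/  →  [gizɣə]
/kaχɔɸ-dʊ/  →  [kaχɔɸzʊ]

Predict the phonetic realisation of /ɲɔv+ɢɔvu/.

[ɲɔvʁɔvu]

The data show progressive manner assimilation: /ɖ/ → [ʐ] after /ð/; /g/ → [ɣ] after /z/; /d/ → [z] after /ɸ/. In each pair only manner changes, matching the preceding consonant, while place and voice stay constant.
No alternation appears in [moɖʈa]: there the adjacent consonants already agree in manner (/ʈ/ and /ɖ/ are both stops), so this form is consistent with the same rule.
/ɢ/ is a voiced uvular stop. The preceding trigger /v/ is a fricative, so /ɢ/ must become a fricative as well.
The voiced uvular fricative is [ʁ], so /ɢ/ → [ʁ].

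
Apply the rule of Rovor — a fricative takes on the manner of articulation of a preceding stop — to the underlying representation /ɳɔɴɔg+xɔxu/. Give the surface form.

[ɳɔɴɔgkɔxu]

/x/ is a voiceless velar fricative. The preceding trigger /g/ is a stop, so /x/ must become a stop as well.
Changing only its manner to stop gives [k] — the voiceless velar stop.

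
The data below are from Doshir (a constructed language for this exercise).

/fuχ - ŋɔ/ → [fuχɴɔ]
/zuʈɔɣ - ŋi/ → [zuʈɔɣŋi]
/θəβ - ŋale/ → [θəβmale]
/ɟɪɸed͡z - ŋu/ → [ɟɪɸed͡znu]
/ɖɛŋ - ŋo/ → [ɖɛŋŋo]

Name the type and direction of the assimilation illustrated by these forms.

Comparing underlying and surface forms, /ŋ/ → [ɴ] is the alternation; the neighbouring /χ/ is constant.
The change velar → uvular matches the place of the preceding /χ/, identifying this as place assimilation.
Manner and voice are unchanged, so the assimilation is partial, not total.
The other alternating forms pattern the same way: /ŋ/ → [m] after /β/ (velar → bilabial, matching bilabial); /ŋ/ → [n] after /d͡z/ (velar → alveolar, matching alveolar) — only place changes, and always toward the preceding segment.
Nothing changes in [zuʈɔɣŋi], [ɖɛŋŋo]: there the adjacent consonants already agree in place (/ŋ/ and /ɣ/ are both velar; /ŋ/ and /ŋ/ are both velar), so these forms are consistent with the same rule.
The trigger is the preceding segment, so the direction is progressive (perseverative).

progressive place assimilation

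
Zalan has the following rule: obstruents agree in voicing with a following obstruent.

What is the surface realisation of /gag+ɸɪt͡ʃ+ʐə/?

[gakɸɪd͡ʒʐə]

/g/ is a voiced velar stop. The following trigger /ɸ/ is voiceless, so /g/ must become voiceless as well.
Changing only its voicing to voiceless gives [k] — the voiceless velar stop.
The same rule applies at the second boundary: /t͡ʃ/ → [d͡ʒ] next to /ʐ/.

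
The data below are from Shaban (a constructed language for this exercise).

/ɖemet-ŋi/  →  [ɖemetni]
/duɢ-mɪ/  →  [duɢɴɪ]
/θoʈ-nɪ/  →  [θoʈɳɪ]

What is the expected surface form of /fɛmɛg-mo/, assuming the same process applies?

[fɛmɛgŋo]

The data show progressive place assimilation: /ŋ/ → [n] after /t/; /m/ → [ɴ] after /ɢ/; /n/ → [ɳ] after /ʈ/. In each pair only place changes, matching the preceding consonant, while manner and voice stay constant.
/m/ is a voiced bilabial nasal. The preceding trigger /g/ is velar, so /m/ must become velar as well.
A voiced velar nasal is [ŋ], so the surface segment is [ŋ].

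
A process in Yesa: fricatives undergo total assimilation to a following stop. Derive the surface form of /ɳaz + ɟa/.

/z/ is the segment targeted by the rule; it sits immediately before /ɟ/, so it assimilates completely and surfaces as [ɟ].

[ɳaɟɟa]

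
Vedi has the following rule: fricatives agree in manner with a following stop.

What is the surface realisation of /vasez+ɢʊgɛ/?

[vasedɢʊgɛ]

/z/ is a voiced alveolar fricative. The following trigger /ɢ/ is a stop, so /z/ must become a stop as well.
Changing only its manner to stop gives [d] — the voiced alveolar stop.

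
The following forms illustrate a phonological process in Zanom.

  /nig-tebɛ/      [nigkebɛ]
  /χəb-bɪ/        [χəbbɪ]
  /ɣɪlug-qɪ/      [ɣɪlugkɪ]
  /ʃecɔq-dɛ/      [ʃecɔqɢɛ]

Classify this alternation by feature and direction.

Comparing underlying and surface forms, /t/ → [k] is the alternation; the neighbouring /g/ is constant.
/t/ is alveolar while /g/ is velar; the output [k] is velar, matching the trigger — so the feature that spreads is place.
Manner and voice are unchanged, so the assimilation is partial, not total.
The same holds elsewhere in the data: /q/ → [k] after /g/ (uvular → velar, matching velar); /d/ → [ɢ] after /q/ (alveolar → uvular, matching uvular) — only place changes, and always toward the preceding segment.
Nothing changes in [χəbbɪ]: there the adjacent consonants already agree in place (/b/ and /b/ are both bilabial), so this form is consistent with the same rule.
Since the segment that changes follows the conditioning segment, the assimilation is progressive.

progressive place assimilation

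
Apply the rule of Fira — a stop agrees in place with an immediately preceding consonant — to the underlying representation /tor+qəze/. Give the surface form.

The rule targets /q/ (voiceless uvular stop), which sits after the trigger /r/ (alveolar).
A voiceless alveolar stop is [t], so the surface segment is [t].

[tortəze]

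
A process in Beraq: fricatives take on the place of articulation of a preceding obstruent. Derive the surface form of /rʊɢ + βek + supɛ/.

The rule targets /β/ (voiced bilabial fricative), which sits after the trigger /ɢ/ (uvular).
Changing only its place to uvular gives [ʁ] — the voiced uvular fricative.
At the second juncture, /s/ likewise becomes [x] adjacent to /k/.

[rʊɢʁekxupɛ]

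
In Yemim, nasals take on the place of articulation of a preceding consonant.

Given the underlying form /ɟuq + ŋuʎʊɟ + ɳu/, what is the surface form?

[ɟuqɴuʎʊɟɲu]

/ŋ/ is a voiced velar nasal. The preceding trigger /q/ is uvular, so /ŋ/ must become uvular as well.
Changing only its place to uvular gives [ɴ] — the voiced uvular nasal.
The same rule applies at the second boundary: /ɳ/ → [ɲ] next to /ɟ/.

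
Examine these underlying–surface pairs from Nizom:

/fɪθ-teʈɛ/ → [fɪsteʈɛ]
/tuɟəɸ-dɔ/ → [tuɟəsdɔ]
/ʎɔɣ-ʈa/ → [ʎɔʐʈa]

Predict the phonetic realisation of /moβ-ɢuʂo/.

The data show regressive place assimilation: /θ/ → [s] before /t/; /ɸ/ → [s] before /d/; /ɣ/ → [ʐ] before /ʈ/. In each pair only place changes, matching the following consonant, while manner and voice stay constant.
The rule targets /β/ (voiced bilabial fricative), which sits before the trigger /ɢ/ (uvular).
A voiced uvular fricative is [ʁ], so the surface segment is [ʁ].

[moʁɢuʂo]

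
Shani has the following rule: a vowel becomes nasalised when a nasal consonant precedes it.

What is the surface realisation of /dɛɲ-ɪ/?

[dɛɲɪ̃]

The vowel /ɪ/ is adjacent to the preceding nasal /ɲ/, so it acquires [+nasal] and surfaces as [ɪ̃].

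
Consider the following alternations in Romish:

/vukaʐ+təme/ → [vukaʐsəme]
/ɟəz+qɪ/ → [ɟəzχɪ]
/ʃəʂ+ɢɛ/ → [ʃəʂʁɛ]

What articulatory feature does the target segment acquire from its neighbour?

manner

Underlying /t/ is realised as [s] next to /ʐ/; /ʐ/ itself does not change.
/t/ is a stop while /ʐ/ is a fricative; the output [s] is a fricative, matching the trigger — so the feature that spreads is manner.
Checking the remaining alternations: /q/ → [χ] after /z/ (stop → fricative, matching a fricative); /ɢ/ → [ʁ] after /ʂ/ (stop → fricative, matching a fricative) — only manner changes, and always toward the preceding segment.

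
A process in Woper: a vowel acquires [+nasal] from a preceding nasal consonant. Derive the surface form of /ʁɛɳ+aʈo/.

/a/ sits next to the nasal /ɳ/ and is therefore nasalised to [ã].

[ʁɛɳãʈo]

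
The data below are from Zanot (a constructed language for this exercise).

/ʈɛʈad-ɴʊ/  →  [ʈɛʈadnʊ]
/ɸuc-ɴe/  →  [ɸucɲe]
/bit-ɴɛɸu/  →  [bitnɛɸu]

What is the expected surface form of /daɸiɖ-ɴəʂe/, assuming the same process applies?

[daɸiɖɳəʂe]

The data show progressive place assimilation: /ɴ/ → [n] after /d/; /ɴ/ → [ɲ] after /c/; /ɴ/ → [n] after /t/. In each pair only place changes, matching the preceding consonant, while manner and voice stay constant.
The rule targets /ɴ/ (voiced uvular nasal), which sits after the trigger /ɖ/ (retroflex).
A voiced retroflex nasal is [ɳ], so the surface segment is [ɳ].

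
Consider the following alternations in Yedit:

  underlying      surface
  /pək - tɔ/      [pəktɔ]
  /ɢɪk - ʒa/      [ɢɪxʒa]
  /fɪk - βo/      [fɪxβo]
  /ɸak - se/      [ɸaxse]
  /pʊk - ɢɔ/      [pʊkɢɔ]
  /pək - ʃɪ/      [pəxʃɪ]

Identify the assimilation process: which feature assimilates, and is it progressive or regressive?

regressive manner assimilation

Comparing underlying and surface forms, /k/ → [x] is the alternation; the neighbouring /ʒ/ is constant.
/k/ is a stop while /ʒ/ is a fricative; the output [x] is a fricative, matching the trigger — so the feature that spreads is manner.
Place and voice are unchanged, so the assimilation is partial, not total.
The other alternating forms pattern the same way: /k/ → [x] before /β/ (stop → fricative, matching a fricative); /k/ → [x] before /s/ (stop → fricative, matching a fricative); /k/ → [x] before /ʃ/ (stop → fricative, matching a fricative) — only manner changes, and always toward the following segment.
No alternation appears in [pəktɔ], [pʊkɢɔ]: there the adjacent consonants already agree in manner (/k/ and /t/ are both stops; /k/ and /ɢ/ are both stops), so these forms are consistent with the same rule.
Since the segment that changes precedes the conditioning segment, the assimilation is regressive.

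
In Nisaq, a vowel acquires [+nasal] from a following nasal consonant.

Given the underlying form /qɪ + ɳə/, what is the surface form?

[qɪ̃ɳə]

The vowel /ɪ/ is adjacent to the following nasal /ɳ/, so it acquires [+nasal] and surfaces as [ɪ̃].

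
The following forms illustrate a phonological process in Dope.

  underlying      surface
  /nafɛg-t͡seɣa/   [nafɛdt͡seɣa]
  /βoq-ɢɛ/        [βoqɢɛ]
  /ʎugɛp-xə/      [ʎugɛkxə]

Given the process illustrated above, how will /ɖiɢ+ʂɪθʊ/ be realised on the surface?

[ɖiɖʂɪθʊ]

The data show regressive place assimilation: /g/ → [d] before /t͡s/; /p/ → [k] before /x/. In each pair only place changes, matching the following consonant, while manner and voice stay constant.
Nothing changes in [βoqɢɛ]: there the adjacent consonants already agree in place (/q/ and /ɢ/ are both uvular), so this form is consistent with the same rule.
/ɢ/ is a voiced uvular stop. The following trigger /ʂ/ is retroflex, so /ɢ/ must become retroflex as well.
Changing only its place to retroflex gives [ɖ] — the voiced retroflex stop.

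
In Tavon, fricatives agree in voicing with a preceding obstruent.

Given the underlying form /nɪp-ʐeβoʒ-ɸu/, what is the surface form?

[nɪpʂeβoʒβu]

/ʐ/ is a voiced retroflex fricative. The preceding trigger /p/ is voiceless, so /ʐ/ must become voiceless as well.
The voiceless retroflex fricative is [ʂ], so /ʐ/ → [ʂ].
At the second juncture, /ɸ/ likewise becomes [β] adjacent to /ʒ/.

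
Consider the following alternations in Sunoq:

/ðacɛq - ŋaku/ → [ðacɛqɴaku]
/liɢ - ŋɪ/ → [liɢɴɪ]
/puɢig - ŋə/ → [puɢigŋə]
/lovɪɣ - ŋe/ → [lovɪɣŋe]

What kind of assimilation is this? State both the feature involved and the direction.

progressive place assimilation

Underlying /ŋ/ is realised as [ɴ] next to /q/; /q/ itself does not change.
/ŋ/ is velar while /q/ is uvular; the output [ɴ] is uvular, matching the trigger — so the feature that spreads is place.
Manner and voice are unchanged, so the assimilation is partial, not total.
The same holds elsewhere in the data: /ŋ/ → [ɴ] after /ɢ/ (velar → uvular, matching uvular) — only place changes, and always toward the preceding segment.
Nothing changes in [puɢigŋə], [lovɪɣŋe]: there the adjacent consonants already agree in place (/ŋ/ and /g/ are both velar; /ŋ/ and /ɣ/ are both velar), so these forms are consistent with the same rule.
Since the segment that changes follows the conditioning segment, the assimilation is progressive.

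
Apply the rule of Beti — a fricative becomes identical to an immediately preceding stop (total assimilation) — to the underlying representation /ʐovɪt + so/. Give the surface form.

/s/ is the segment targeted by the rule; it sits immediately after /t/, so it assimilates completely and surfaces as [t].

[ʐovɪtto]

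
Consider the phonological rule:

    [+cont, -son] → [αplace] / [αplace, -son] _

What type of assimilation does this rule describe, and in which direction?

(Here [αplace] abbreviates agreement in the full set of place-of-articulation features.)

The shared variable α links the value of the place features (abbreviated [place]) on the target to the same value on the neighbouring segment, so place is the feature that assimilates.
The conditioning segment sits to the left of the focus bar, meaning the trigger precedes the segment that changes — progressive assimilation.

progressive place assimilation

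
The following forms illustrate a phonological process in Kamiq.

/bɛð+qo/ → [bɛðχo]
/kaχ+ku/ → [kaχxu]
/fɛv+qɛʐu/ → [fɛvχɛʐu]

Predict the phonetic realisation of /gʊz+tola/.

The data show progressive manner assimilation: /q/ → [χ] after /ð/; /k/ → [x] after /χ/; /q/ → [χ] after /v/. In each pair only manner changes, matching the preceding consonant, while place and voice stay constant.
The rule targets /t/ (voiceless alveolar stop), which sits after the trigger /z/ (fricative).
The voiceless alveolar fricative is [s], so /t/ → [s].

[gʊzsola]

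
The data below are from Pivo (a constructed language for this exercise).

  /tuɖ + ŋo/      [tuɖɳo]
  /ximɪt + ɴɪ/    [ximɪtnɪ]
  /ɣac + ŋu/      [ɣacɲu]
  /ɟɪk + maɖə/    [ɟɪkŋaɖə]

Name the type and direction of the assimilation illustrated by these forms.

Comparing underlying and surface forms, /ŋ/ → [ɳ] is the alternation; the neighbouring /ɖ/ is constant.
The change velar → retroflex matches the place of the preceding /ɖ/, identifying this as place assimilation.
Manner and voice are unchanged, so the assimilation is partial, not total.
The same holds elsewhere in the data: /ɴ/ → [n] after /t/ (uvular → alveolar, matching alveolar); /ŋ/ → [ɲ] after /c/ (velar → palatal, matching palatal); /m/ → [ŋ] after /k/ (bilabial → velar, matching velar) — only place changes, and always toward the preceding segment.
Since the segment that changes follows the conditioning segment, the assimilation is progressive.

progressive place assimilation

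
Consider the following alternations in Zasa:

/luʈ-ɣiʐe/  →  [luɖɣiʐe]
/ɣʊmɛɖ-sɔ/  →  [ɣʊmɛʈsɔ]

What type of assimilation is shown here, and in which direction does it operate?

regressive voicing assimilation

Underlying /ʈ/ is realised as [ɖ] next to /ɣ/; /ɣ/ itself does not change.
The change voiceless → voiced matches the voicing of the following /ɣ/, identifying this as voicing assimilation.
Place and manner are unchanged, so the assimilation is partial, not total.
The same holds elsewhere in the data: /ɖ/ → [ʈ] before /s/ (voiced → voiceless, matching voiceless) — only voicing changes, and always toward the following segment.
The trigger is the following segment, so the direction is regressive (anticipatory).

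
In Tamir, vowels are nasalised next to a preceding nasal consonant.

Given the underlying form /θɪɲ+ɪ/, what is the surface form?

[θɪɲɪ̃]

/ɪ/ sits next to the nasal /ɲ/ and is therefore nasalised to [ɪ̃].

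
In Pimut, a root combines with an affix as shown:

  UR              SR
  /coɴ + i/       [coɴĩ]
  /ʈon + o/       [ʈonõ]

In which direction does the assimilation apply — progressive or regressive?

The vowel /i/ surfaces as nasalised [ĩ] next to the preceding nasal /ɴ/ — it has acquired the [+nasal] feature of its neighbour.
Likewise in the remaining data: /o/ → [õ] after /n/ — each time a vowel is nasalised next to a preceding nasal.
Because the conditioning nasal is to the left of the vowel that changes, the process is progressive (perseverative).

progressive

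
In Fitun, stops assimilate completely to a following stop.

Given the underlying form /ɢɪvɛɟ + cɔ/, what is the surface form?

/ɟ/ is the segment targeted by the rule; it sits immediately before /c/, so it assimilates completely and surfaces as [c].

[ɢɪvɛccɔ]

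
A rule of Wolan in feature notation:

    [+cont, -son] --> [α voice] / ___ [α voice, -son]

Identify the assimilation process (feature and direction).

The rule copies [voice] from the environment onto the target, so the assimilating feature is voicing.
Since the environment is written after the underscore, the trigger follows the target; the direction is regressive.

regressive voicing assimilation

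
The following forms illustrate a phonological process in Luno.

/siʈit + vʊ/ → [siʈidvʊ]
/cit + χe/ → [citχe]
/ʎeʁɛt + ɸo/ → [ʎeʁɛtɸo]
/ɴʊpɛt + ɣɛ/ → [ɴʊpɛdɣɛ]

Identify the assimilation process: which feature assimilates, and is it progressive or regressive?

Comparing underlying and surface forms, /t/ → [d] is the alternation; the neighbouring /v/ is constant.
The change voiceless → voiced matches the voicing of the following /v/, identifying this as voicing assimilation.
Place and manner are unchanged, so the assimilation is partial, not total.
Checking the remaining alternation: /t/ → [d] before /ɣ/ (voiceless → voiced, matching voiced) — only voicing changes, and always toward the following segment.
Nothing changes in [citχe], [ʎeʁɛtɸo]: there the adjacent consonants already agree in voicing (/t/ and /χ/ are both voiceless; /t/ and /ɸ/ are both voiceless), so these forms are consistent with the same rule.
Since the segment that changes precedes the conditioning segment, the assimilation is regressive.

regressive voicing assimilation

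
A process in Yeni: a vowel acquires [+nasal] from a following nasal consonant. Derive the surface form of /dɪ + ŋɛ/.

The vowel /ɪ/ is adjacent to the following nasal /ŋ/, so it acquires [+nasal] and surfaces as [ɪ̃].

[dɪ̃ŋɛ]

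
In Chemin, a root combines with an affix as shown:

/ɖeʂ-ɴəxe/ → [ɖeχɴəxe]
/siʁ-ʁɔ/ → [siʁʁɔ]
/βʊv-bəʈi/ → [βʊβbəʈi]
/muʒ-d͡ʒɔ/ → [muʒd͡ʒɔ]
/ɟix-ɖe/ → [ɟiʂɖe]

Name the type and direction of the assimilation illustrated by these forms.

Underlying /ʂ/ is realised as [χ] next to /ɴ/; /ɴ/ itself does not change.
/ʂ/ is retroflex while /ɴ/ is uvular; the output [χ] is uvular, matching the trigger — so the feature that spreads is place.
Manner and voice are unchanged, so the assimilation is partial, not total.
The same holds elsewhere in the data: /v/ → [β] before /b/ (labiodental → bilabial, matching bilabial); /x/ → [ʂ] before /ɖ/ (velar → retroflex, matching retroflex) — only place changes, and always toward the following segment.
No alternation appears in [siʁʁɔ], [muʒd͡ʒɔ]: there the adjacent consonants already agree in place (/ʁ/ and /ʁ/ are both uvular; /ʒ/ and /d͡ʒ/ are both postalveolar), so these forms are consistent with the same rule.
Since the segment that changes precedes the conditioning segment, the assimilation is regressive.

regressive place assimilation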